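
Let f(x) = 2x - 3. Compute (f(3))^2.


f(3) = 3
(3)^2 = 9

9


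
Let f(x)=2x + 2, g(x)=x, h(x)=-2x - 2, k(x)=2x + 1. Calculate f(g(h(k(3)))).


k(3) = 7
h(7) = -16
g(-16) = -16
f(-16) = -30

-30


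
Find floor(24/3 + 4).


24/3 = 8
8 + 4 = 12
floor(12) = 12

12


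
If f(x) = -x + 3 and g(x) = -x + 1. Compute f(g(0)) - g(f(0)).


4


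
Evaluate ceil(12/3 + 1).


12/3 = 4
4 + 1 = 5
ceil(5) = 5

5


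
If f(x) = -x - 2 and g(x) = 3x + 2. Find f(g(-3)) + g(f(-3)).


f(g(-3)) = 5
g(f(-3)) = 5
Sum = 10

10


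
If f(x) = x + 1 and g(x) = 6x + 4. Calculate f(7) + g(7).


f(7) = 8
g(7) = 46
Sum = 54

54


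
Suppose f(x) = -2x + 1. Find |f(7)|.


f(7) = -13
|-13| = 13

13


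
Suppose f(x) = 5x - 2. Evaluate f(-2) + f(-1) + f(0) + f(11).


32


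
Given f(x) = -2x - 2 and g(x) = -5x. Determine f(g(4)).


g(4) = -20
f(-20) = 38

38


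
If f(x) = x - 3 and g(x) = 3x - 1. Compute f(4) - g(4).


-10


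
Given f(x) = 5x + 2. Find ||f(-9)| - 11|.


f(-9) = -43
|-43| = 43
|43 - 11| = 32

32


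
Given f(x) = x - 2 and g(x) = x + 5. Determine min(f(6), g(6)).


4


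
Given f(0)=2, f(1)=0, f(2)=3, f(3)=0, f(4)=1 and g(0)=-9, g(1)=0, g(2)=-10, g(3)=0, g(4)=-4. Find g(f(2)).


f(2) = 3
g(3) = 0

0


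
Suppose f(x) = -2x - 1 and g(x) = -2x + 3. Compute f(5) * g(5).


f(5) = -11
g(5) = -7
Product = 77

77


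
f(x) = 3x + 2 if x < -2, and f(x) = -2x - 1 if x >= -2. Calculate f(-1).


-1 satisfies x >= -2
f(-1) = 1

1


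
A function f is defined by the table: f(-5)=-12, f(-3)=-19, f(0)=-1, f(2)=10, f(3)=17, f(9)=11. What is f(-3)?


Reading from the table at x = -3

-19


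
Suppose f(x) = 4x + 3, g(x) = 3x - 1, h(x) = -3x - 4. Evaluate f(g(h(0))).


h(0) = -4
g(-4) = -13
f(-13) = -49

-49


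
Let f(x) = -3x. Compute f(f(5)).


f(5) = -15
f(-15) = 45

45


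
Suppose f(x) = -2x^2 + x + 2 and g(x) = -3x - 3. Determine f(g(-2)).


g(-2) = 3
f(3) = (-2)*(3)^2 + 1*(3) + 2 = -13

-13


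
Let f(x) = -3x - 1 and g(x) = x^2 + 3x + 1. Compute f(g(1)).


-16


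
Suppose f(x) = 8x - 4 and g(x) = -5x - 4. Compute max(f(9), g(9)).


f(9) = 68
g(9) = -49
max = 68

68


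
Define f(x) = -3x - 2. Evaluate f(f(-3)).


f(-3) = 7
f(7) = -23

-23


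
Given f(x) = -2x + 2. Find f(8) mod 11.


f(8) = -14
-14 mod 11 = 8

8


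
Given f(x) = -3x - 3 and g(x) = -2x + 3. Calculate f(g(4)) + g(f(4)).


f(g(4)) = 12
g(f(4)) = 33
Sum = 45

45


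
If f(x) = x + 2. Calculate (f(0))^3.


8


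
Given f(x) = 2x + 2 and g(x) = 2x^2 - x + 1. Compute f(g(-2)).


24


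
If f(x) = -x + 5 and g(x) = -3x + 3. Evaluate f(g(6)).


g(6) = -15
f(-15) = 20

20


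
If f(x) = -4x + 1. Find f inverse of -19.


Solve -4x + 1 = -19
x = (-19 - 1) / (-4) = 5

5


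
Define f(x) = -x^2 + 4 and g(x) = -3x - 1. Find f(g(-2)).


-21


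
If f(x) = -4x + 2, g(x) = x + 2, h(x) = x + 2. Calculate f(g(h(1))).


h(1) = 3
g(3) = 5
f(5) = -18

-18


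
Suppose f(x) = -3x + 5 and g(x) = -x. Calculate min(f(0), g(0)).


0


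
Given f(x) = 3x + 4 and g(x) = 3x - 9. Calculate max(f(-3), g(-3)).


f(-3) = -5
g(-3) = -18
max = -5

-5


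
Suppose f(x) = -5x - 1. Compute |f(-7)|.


f(-7) = 34
|34| = 34

34


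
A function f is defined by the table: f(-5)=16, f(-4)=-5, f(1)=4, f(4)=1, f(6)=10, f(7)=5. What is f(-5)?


Reading from the table at x = -5

16


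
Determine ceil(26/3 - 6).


26/3 = 8.6667
8.6667 - 6 = 2.6667
ceil(2.6667) = 3

3


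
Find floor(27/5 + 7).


27/5 = 5.4
5.4 + 7 = 12.4
floor(12.4) = 12

12


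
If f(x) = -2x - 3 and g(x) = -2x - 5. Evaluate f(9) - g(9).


f(9) = -21
g(9) = -23
Difference = 2

2


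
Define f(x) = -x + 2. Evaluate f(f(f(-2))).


f(-2) = 4
f(4) = -2
f(-2) = 4

4


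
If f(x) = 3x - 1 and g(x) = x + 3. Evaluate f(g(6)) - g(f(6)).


6


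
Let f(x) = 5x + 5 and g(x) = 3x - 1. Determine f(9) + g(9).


f(9) = 50
g(9) = 26
Sum = 76

76


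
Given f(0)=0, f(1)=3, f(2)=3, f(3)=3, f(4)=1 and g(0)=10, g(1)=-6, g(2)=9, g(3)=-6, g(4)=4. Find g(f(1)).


f(1) = 3
g(3) = -6

-6


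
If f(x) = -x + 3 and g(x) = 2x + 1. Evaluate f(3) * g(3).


f(3) = 0
g(3) = 7
Product = 0

0


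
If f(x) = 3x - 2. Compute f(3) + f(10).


f(3) = 7
f(10) = 28
Sum = 35

35


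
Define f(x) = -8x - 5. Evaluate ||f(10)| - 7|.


f(10) = -85
|-85| = 85
|85 - 7| = 78

78


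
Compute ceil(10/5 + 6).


10/5 = 2
2 + 6 = 8
ceil(8) = 8

8


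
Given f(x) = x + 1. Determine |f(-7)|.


f(-7) = -6
|-6| = 6

6


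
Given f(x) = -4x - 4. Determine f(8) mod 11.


f(8) = -36
-36 mod 11 = 8

8


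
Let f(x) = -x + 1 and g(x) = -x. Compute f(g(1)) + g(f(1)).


f(g(1)) = 2
g(f(1)) = 0
Sum = 2

2


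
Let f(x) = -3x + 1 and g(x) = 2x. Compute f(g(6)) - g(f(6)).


f(g(6)) = -35
g(f(6)) = -34
Difference = -1

-1


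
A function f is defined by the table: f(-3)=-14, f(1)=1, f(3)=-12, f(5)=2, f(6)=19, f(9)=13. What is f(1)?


1


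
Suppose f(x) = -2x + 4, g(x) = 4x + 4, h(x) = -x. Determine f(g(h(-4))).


h(-4) = 4
g(4) = 20
f(20) = -36

-36


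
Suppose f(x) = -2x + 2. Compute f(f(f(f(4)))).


f(4) = -6
f(-6) = 14
f(14) = -26
f(-26) = 54

54


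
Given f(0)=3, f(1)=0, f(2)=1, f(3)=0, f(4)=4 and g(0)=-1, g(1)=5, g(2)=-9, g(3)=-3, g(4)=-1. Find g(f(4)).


f(4) = 4
g(4) = -1

-1


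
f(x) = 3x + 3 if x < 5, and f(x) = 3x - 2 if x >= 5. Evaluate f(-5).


-5 satisfies x < 5
f(-5) = -12

-12


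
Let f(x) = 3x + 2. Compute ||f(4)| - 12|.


f(4) = 14
|14| = 14
|14 - 12| = 2

2


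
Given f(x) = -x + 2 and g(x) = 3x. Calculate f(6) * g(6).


f(6) = -4
g(6) = 18
Product = -72

-72


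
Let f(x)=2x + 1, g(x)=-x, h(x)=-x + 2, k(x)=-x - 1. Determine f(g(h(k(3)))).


k(3) = -4
h(-4) = 6
g(6) = -6
f(-6) = -11

-11


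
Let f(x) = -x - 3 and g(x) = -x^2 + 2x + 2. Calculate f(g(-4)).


19


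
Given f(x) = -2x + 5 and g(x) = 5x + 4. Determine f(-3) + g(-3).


f(-3) = 11
g(-3) = -11
Sum = 0

0


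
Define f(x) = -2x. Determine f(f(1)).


f(1) = -2
f(-2) = 4

4


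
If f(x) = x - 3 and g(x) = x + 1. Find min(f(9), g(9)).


f(9) = 6
g(9) = 10
min = 6

6


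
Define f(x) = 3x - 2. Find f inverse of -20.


Solve 3x - 2 = -20
x = (-20 + 2) / 3 = -6

-6


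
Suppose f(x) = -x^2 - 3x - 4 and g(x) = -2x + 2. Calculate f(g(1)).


g(1) = 0
f(0) = (-1)*(0)^2 - 3*(0) - 4 = -4

-4


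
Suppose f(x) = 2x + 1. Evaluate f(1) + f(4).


f(1) = 3
f(4) = 9
Sum = 12

12


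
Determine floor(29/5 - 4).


29/5 = 5.8
5.8 - 4 = 1.8
floor(1.8) = 1

1


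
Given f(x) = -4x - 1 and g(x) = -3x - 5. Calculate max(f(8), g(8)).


f(8) = -33
g(8) = -29
max = -29

-29


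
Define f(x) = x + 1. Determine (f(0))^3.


f(0) = 1
(1)^3 = 1

1


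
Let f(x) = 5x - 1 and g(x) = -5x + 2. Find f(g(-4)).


g(-4) = 22
f(22) = 109

109


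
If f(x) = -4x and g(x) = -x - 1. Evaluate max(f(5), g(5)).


f(5) = -20
g(5) = -6
max = -6

-6


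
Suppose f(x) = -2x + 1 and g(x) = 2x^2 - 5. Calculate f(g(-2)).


g(-2) = 3
f(3) = -5

-5


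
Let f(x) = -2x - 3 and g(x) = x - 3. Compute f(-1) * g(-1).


f(-1) = -1
g(-1) = -4
Product = 4

4


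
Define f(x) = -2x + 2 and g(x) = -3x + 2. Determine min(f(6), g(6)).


f(6) = -10
g(6) = -16
min = -16

-16


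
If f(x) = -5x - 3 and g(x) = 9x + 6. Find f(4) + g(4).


f(4) = -23
g(4) = 42
Sum = 19

19


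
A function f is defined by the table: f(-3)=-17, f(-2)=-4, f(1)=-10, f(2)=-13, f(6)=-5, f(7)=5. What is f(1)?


Reading from the table at x = 1

-10


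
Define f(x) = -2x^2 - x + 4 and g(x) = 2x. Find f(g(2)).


g(2) = 4
f(4) = (-2)*(4)^2 - 1*(4) + 4 = -32

-32


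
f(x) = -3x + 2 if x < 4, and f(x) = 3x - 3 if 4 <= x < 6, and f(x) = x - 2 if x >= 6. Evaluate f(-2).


-2 satisfies x < 4
f(-2) = 8

8


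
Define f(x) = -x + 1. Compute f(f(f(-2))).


f(-2) = 3
f(3) = -2
f(-2) = 3

3


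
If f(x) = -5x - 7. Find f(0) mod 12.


f(0) = -7
-7 mod 12 = 5

5


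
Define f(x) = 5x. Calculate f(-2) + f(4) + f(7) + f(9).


f(-2) = -10
f(4) = 20
f(7) = 35
f(9) = 45
Sum = 90

90


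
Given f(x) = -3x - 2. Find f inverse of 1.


Solve -3x - 2 = 1
x = (1 + 2) / (-3) = -1

-1


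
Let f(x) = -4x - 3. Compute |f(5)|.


23


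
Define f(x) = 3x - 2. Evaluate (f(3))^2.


f(3) = 7
(7)^2 = 49

49


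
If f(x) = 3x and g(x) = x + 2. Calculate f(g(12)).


42


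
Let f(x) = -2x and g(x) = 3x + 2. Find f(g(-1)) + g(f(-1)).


f(g(-1)) = 2
g(f(-1)) = 8
Sum = 10

10


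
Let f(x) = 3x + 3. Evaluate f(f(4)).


f(4) = 15
f(15) = 48

48


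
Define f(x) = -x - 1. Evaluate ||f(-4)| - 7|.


4


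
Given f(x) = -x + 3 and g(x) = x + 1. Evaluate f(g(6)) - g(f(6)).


f(g(6)) = -4
g(f(6)) = -2
Difference = -2

-2


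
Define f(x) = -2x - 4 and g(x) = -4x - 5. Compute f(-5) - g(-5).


f(-5) = 6
g(-5) = 15
Difference = -9

-9


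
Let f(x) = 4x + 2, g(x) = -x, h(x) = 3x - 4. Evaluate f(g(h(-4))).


h(-4) = -16
g(-16) = 16
f(16) = 66

66


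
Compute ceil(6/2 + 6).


6/2 = 3
3 + 6 = 9
ceil(9) = 9

9


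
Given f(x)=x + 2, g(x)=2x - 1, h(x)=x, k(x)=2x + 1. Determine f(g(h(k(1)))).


k(1) = 3
h(3) = 3
g(3) = 5
f(5) = 7

7


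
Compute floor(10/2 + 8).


13


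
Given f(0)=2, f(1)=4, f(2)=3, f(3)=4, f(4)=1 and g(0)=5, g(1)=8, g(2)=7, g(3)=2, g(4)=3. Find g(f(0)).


f(0) = 2
g(2) = 7

7


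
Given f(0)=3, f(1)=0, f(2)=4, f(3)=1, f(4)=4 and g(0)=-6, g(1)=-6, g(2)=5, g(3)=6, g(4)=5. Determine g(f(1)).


f(1) = 0
g(0) = -6

-6


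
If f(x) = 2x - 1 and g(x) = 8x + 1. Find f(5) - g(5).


f(5) = 9
g(5) = 41
Difference = -32

-32


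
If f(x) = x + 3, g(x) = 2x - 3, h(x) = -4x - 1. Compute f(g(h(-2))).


h(-2) = 7
g(7) = 11
f(11) = 14

14


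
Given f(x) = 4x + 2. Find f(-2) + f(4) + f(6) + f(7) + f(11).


f(-2) = -6
f(4) = 18
f(6) = 26
f(7) = 30
f(11) = 46
Sum = 114

114


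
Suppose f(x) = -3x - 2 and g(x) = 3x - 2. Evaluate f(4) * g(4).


f(4) = -14
g(4) = 10
Product = -140

-140


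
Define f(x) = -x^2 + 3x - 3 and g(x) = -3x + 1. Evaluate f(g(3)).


-91


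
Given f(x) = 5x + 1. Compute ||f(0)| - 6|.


f(0) = 1
|1| = 1
|1 - 6| = 5

5


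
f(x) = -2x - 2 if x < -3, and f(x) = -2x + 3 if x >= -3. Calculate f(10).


10 satisfies x >= -3
f(10) = -17

-17


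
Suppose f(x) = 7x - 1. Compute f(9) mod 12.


f(9) = 62
62 mod 12 = 2

2


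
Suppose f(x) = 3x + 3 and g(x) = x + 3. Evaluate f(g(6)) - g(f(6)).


f(g(6)) = 30
g(f(6)) = 24
Difference = 6

6


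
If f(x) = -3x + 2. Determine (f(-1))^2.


25


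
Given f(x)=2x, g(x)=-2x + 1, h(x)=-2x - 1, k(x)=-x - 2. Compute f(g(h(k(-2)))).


k(-2) = 0
h(0) = -1
g(-1) = 3
f(3) = 6

6


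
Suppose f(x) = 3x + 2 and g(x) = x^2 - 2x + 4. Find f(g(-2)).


g(-2) = 12
f(12) = 38

38


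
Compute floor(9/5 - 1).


9/5 = 1.8
1.8 - 1 = 0.8
floor(0.8) = 0

0


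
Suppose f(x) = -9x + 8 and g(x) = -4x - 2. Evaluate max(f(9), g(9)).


f(9) = -73
g(9) = -38
max = -38

-38


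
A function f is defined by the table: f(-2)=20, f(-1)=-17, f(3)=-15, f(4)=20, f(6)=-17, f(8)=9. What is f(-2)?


Reading from the table at x = -2

20


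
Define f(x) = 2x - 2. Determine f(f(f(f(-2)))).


f(-2) = -6
f(-6) = -14
f(-14) = -30
f(-30) = -62

-62


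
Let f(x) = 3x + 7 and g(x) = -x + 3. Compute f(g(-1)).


g(-1) = 4
f(4) = 19

19


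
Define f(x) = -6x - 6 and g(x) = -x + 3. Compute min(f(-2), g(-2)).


f(-2) = 6
g(-2) = 5
min = 5

5


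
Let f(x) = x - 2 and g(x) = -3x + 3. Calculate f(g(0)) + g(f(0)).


f(g(0)) = 1
g(f(0)) = 9
Sum = 10

10


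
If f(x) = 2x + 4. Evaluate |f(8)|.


f(8) = 20
|20| = 20

20


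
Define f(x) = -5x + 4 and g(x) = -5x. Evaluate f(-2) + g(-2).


f(-2) = 14
g(-2) = 10
Sum = 24

24


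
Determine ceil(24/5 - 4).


24/5 = 4.8
4.8 - 4 = 0.8
ceil(0.8) = 1

1


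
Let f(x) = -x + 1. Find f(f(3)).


f(3) = -2
f(-2) = 3

3


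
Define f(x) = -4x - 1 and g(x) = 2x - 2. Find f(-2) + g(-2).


f(-2) = 7
g(-2) = -6
Sum = 1

1


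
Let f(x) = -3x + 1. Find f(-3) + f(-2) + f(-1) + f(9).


f(-3) = 10
f(-2) = 7
f(-1) = 4
f(9) = -26
Sum = -5

-5


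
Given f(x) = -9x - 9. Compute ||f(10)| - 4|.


95


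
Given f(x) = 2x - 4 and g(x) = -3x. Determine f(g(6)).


g(6) = -18
f(-18) = -40

-40


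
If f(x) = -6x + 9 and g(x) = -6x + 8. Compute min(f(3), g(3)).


f(3) = -9
g(3) = -10
min = -10

-10


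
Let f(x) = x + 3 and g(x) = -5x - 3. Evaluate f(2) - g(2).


f(2) = 5
g(2) = -13
Difference = 18

18


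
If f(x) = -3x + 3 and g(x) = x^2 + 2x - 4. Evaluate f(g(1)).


g(1) = -1
f(-1) = 6

6


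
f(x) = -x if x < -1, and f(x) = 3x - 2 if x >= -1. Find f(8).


8 satisfies x >= -1
f(8) = 22

22


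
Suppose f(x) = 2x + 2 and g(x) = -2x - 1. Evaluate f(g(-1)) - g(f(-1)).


f(g(-1)) = 4
g(f(-1)) = -1
Difference = 5

5


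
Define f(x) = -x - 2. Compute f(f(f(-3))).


f(-3) = 1
f(1) = -3
f(-3) = 1

1


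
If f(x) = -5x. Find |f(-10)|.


f(-10) = 50
|50| = 50

50


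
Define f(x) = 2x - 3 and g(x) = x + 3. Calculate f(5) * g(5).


f(5) = 7
g(5) = 8
Product = 56

56


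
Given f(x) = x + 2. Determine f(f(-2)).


2


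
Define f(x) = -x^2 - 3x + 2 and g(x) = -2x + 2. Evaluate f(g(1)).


g(1) = 0
f(0) = (-1)*(0)^2 - 3*(0) + 2 = 2

2


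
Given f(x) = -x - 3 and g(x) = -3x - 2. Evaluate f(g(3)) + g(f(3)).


24


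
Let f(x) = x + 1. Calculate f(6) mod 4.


3


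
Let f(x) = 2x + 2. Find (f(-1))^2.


f(-1) = 0
(0)^2 = 0

0


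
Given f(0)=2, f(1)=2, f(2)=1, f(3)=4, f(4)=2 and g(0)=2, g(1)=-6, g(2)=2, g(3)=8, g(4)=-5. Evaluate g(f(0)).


f(0) = 2
g(2) = 2

2


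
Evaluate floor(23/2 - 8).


23/2 = 11.5
11.5 - 8 = 3.5
floor(3.5) = 3

3


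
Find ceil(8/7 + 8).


8/7 = 1.1429
1.1429 + 8 = 9.1429
ceil(9.1429) = 10

10


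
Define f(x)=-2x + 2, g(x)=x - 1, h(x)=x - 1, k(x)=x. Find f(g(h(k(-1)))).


k(-1) = -1
h(-1) = -2
g(-2) = -3
f(-3) = 8

8


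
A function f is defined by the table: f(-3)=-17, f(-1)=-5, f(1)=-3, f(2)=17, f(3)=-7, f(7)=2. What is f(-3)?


-17


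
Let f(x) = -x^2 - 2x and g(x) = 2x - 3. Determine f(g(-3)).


-63


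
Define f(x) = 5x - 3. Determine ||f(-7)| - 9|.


f(-7) = -38
|-38| = 38
|38 - 9| = 29

29


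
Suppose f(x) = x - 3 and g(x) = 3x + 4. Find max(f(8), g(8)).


f(8) = 5
g(8) = 28
max = 28

28


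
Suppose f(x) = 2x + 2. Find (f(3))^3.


f(3) = 8
(8)^3 = 512

512


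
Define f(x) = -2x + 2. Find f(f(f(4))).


-26


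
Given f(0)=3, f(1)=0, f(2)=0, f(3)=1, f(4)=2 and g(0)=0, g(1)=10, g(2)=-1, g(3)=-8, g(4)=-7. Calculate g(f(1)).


f(1) = 0
g(0) = 0

0


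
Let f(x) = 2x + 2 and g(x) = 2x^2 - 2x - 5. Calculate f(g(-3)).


g(-3) = 19
f(19) = 40

40


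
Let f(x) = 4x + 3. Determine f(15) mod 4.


3


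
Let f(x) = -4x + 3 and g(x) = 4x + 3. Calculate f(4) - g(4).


f(4) = -13
g(4) = 19
Difference = -32

-32


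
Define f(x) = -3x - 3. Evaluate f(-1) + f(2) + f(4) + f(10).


f(-1) = 0
f(2) = -9
f(4) = -15
f(10) = -33
Sum = -57

-57


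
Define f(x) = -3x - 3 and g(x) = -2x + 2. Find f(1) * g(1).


f(1) = -6
g(1) = 0
Product = 0

0


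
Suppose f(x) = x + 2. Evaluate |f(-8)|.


f(-8) = -6
|-6| = 6

6


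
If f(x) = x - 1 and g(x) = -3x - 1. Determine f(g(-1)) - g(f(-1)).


f(g(-1)) = 1
g(f(-1)) = 5
Difference = -4

-4


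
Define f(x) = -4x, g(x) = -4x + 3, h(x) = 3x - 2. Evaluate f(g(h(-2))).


-140


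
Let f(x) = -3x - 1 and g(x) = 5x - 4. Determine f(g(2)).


g(2) = 6
f(6) = -19

-19


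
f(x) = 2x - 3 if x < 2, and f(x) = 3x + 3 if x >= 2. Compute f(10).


10 satisfies x >= 2
f(10) = 33

33


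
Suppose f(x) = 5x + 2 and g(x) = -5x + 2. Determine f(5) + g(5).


f(5) = 27
g(5) = -23
Sum = 4

4


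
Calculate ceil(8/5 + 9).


8/5 = 1.6
1.6 + 9 = 10.6
ceil(10.6) = 11

11


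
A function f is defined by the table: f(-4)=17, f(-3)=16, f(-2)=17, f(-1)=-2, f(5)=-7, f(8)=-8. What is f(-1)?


Reading from the table at x = -1

-2


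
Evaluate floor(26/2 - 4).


9


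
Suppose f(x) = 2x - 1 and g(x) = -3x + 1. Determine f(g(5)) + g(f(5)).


f(g(5)) = -29
g(f(5)) = -26
Sum = -55

-55


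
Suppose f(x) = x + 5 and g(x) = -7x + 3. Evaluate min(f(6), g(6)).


f(6) = 11
g(6) = -39
min = -39

-39


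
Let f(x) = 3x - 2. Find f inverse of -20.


Solve 3x - 2 = -20
x = (-20 + 2) / 3 = -6

-6


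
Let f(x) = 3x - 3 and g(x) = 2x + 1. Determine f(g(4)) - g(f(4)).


f(g(4)) = 24
g(f(4)) = 19
Difference = 5

5


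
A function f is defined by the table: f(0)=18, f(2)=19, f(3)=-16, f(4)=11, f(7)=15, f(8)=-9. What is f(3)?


Reading from the table at x = 3

-16


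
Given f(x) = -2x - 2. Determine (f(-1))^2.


f(-1) = 0
(0)^2 = 0

0


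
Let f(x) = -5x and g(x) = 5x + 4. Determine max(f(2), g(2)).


f(2) = -10
g(2) = 14
max = 14

14


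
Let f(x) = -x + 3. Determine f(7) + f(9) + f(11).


f(7) = -4
f(9) = -6
f(11) = -8
Sum = -18

-18


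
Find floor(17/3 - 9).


17/3 = 5.6667
5.6667 - 9 = -3.3333
floor(-3.3333) = -4

-4


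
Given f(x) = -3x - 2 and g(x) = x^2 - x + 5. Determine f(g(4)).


-53


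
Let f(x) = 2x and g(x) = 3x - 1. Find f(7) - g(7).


f(7) = 14
g(7) = 20
Difference = -6

-6


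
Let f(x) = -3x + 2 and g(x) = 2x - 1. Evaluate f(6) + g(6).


-5


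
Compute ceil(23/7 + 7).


23/7 = 3.2857
3.2857 + 7 = 10.2857
ceil(10.2857) = 11

11


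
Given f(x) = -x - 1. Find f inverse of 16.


Solve -x - 1 = 16
x = (16 + 1) / (-1) = -17

-17


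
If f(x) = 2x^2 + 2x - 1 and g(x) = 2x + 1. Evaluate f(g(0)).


g(0) = 1
f(1) = 2*(1)^2 + 2*(1) - 1 = 3

3


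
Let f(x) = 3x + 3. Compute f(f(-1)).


3


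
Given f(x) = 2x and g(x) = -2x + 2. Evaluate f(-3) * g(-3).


f(-3) = -6
g(-3) = 8
Product = -48

-48


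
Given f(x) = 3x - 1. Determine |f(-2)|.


f(-2) = -7
|-7| = 7

7


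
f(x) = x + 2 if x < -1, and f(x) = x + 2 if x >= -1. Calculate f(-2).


-2 satisfies x < -1
f(-2) = 0

0


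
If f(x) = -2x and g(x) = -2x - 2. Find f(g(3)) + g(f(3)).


f(g(3)) = 16
g(f(3)) = 10
Sum = 26

26


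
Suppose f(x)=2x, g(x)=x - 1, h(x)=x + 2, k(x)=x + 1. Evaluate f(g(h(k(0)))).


k(0) = 1
h(1) = 3
g(3) = 2
f(2) = 4

4


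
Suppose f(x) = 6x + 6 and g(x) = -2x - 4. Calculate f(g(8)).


g(8) = -20
f(-20) = -114

-114


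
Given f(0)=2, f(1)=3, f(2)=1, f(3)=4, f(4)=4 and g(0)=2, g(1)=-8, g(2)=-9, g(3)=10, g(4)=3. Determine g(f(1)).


10


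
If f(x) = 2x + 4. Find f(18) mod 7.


5


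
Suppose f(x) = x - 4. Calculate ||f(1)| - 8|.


f(1) = -3
|-3| = 3
|3 - 8| = 5

5


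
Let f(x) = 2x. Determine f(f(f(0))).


f(0) = 0
f(0) = 0
f(0) = 0

0


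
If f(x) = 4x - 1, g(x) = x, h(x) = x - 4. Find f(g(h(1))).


h(1) = -3
g(-3) = -3
f(-3) = -13

-13


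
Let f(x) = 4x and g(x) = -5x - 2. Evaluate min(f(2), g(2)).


f(2) = 8
g(2) = -12
min = -12

-12


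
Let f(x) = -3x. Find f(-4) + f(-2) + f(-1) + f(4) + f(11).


f(-4) = 12
f(-2) = 6
f(-1) = 3
f(4) = -12
f(11) = -33
Sum = -24

-24


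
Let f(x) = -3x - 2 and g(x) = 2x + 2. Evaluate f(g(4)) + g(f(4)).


f(g(4)) = -32
g(f(4)) = -26
Sum = -58

-58


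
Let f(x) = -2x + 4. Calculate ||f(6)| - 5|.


3


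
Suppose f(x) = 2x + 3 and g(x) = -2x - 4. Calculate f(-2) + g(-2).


f(-2) = -1
g(-2) = 0
Sum = -1

-1


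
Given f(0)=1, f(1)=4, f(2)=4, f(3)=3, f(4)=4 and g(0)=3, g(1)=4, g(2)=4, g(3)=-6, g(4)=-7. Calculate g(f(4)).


f(4) = 4
g(4) = -7

-7


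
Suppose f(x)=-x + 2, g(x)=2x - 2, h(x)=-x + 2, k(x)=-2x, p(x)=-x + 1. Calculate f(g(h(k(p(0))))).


-4


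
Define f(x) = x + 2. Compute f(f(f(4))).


10


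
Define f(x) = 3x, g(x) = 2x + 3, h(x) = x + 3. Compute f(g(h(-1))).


h(-1) = 2
g(2) = 7
f(7) = 21

21


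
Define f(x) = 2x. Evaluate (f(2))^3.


f(2) = 4
(4)^3 = 64

64


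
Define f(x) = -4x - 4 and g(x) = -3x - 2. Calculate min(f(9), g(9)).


-40


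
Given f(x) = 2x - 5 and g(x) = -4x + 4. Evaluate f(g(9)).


g(9) = -32
f(-32) = -69

-69


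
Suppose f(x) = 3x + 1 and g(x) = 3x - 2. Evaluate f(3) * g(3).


f(3) = 10
g(3) = 7
Product = 70

70


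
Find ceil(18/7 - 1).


18/7 = 2.5714
2.5714 - 1 = 1.5714
ceil(1.5714) = 2

2


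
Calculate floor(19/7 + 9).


19/7 = 2.7143
2.7143 + 9 = 11.7143
floor(11.7143) = 11

11


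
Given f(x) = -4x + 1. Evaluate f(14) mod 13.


f(14) = -55
-55 mod 13 = 10

10


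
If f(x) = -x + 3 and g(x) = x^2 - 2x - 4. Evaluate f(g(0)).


g(0) = -4
f(-4) = 7

7


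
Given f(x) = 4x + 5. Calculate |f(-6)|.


19


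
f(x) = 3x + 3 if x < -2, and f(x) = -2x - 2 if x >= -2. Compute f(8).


8 satisfies x >= -2
f(8) = -18

-18


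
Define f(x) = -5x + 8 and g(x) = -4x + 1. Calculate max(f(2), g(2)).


f(2) = -2
g(2) = -7
max = -2

-2


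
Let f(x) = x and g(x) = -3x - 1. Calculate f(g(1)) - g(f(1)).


f(g(1)) = -4
g(f(1)) = -4
Difference = 0

0


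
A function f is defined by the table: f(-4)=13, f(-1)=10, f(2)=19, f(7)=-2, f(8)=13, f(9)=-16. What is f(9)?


-16


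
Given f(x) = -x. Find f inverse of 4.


-4


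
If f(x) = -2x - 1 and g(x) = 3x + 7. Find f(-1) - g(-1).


f(-1) = 1
g(-1) = 4
Difference = -3

-3


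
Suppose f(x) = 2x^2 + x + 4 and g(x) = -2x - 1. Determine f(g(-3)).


g(-3) = 5
f(5) = 2*(5)^2 + 1*(5) + 4 = 59

59


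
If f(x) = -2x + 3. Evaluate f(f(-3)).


f(-3) = 9
f(9) = -15

-15


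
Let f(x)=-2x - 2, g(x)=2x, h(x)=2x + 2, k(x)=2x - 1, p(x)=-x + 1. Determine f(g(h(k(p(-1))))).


p(-1) = 2
k(2) = 3
h(3) = 8
g(8) = 16
f(16) = -34

-34


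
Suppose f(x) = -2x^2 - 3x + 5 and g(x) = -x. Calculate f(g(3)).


g(3) = -3
f(-3) = (-2)*(-3)^2 - 3*(-3) + 5 = -4

-4


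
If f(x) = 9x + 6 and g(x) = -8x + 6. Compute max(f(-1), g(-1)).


f(-1) = -3
g(-1) = 14
max = 14

14


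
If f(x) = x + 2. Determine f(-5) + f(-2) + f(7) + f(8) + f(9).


f(-5) = -3
f(-2) = 0
f(7) = 9
f(8) = 10
f(9) = 11
Sum = 27

27


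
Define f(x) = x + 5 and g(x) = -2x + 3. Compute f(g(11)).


g(11) = -19
f(-19) = -14

-14


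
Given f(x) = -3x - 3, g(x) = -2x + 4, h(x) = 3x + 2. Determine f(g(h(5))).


h(5) = 17
g(17) = -30
f(-30) = 87

87


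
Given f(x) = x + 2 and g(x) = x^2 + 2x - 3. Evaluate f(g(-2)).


g(-2) = -3
f(-3) = -1

-1


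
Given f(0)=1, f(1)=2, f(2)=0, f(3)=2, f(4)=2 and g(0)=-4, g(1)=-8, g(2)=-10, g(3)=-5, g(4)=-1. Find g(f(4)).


-10


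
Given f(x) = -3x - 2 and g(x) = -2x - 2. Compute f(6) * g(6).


f(6) = -20
g(6) = -14
Product = 280

280


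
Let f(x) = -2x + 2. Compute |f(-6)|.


f(-6) = 14
|14| = 14

14


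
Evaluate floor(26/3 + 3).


26/3 = 8.6667
8.6667 + 3 = 11.6667
floor(11.6667) = 11

11


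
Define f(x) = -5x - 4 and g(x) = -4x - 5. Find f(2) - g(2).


f(2) = -14
g(2) = -13
Difference = -1

-1


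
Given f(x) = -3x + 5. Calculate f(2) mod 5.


4


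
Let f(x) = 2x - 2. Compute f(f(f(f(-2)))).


f(-2) = -6
f(-6) = -14
f(-14) = -30
f(-30) = -62

-62


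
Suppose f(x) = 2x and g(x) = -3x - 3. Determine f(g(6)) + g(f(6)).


-81


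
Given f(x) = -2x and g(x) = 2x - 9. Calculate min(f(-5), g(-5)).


f(-5) = 10
g(-5) = -19
min = -19

-19


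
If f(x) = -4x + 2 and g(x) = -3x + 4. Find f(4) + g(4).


-22


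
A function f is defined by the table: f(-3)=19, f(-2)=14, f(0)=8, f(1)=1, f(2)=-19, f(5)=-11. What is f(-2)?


Reading from the table at x = -2

14


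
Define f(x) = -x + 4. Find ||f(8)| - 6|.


f(8) = -4
|-4| = 4
|4 - 6| = 2

2


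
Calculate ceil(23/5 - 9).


23/5 = 4.6
4.6 - 9 = -4.4
ceil(-4.4) = -4

-4


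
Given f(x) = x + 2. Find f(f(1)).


5


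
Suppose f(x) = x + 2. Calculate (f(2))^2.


f(2) = 4
(4)^2 = 16

16


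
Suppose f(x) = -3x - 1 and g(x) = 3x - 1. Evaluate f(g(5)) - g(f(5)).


f(g(5)) = -43
g(f(5)) = -49
Difference = 6

6


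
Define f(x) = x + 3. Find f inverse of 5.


Solve x + 3 = 5
x = (5 - 3) / 1 = 2

2


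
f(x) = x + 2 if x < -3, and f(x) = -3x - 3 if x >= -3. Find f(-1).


-1 satisfies x >= -3
f(-1) = 0

0


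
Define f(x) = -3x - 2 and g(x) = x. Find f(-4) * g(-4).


-40


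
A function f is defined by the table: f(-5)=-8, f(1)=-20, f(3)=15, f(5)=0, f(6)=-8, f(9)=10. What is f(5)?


Reading from the table at x = 5

0


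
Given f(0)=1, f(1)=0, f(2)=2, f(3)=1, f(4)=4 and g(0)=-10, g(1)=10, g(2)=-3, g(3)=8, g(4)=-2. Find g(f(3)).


f(3) = 1
g(1) = 10

10


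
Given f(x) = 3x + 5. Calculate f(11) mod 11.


5


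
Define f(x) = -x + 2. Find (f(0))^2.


4


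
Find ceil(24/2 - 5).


24/2 = 12
12 - 5 = 7
ceil(7) = 7

7


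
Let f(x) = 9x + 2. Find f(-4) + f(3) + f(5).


42


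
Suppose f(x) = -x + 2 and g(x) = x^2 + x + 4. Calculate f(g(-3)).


g(-3) = 10
f(10) = -8

-8


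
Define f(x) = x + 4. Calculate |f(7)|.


f(7) = 11
|11| = 11

11


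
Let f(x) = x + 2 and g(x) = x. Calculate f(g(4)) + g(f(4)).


f(g(4)) = 6
g(f(4)) = 6
Sum = 12

12


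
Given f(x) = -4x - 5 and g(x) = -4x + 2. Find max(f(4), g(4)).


f(4) = -21
g(4) = -14
max = -14

-14


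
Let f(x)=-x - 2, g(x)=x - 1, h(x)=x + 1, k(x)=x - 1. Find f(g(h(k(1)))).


-2


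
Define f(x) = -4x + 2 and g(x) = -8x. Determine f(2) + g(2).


f(2) = -6
g(2) = -16
Sum = -22

-22


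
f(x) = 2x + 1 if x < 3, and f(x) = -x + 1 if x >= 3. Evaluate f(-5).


-5 satisfies x < 3
f(-5) = -9

-9


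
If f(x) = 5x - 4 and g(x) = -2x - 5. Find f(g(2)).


g(2) = -9
f(-9) = -49

-49


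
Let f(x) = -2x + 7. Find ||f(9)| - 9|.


2


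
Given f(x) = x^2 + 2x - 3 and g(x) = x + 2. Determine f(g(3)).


g(3) = 5
f(5) = 1*(5)^2 + 2*(5) - 3 = 32

32


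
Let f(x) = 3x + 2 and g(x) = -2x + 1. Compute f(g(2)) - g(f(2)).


8


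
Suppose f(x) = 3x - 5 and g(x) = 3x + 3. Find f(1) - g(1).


f(1) = -2
g(1) = 6
Difference = -8

-8


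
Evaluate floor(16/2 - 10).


16/2 = 8
8 - 10 = -2
floor(-2) = -2

-2


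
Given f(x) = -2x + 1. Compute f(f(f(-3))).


f(-3) = 7
f(7) = -13
f(-13) = 27

27


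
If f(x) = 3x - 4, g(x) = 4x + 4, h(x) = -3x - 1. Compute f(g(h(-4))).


140


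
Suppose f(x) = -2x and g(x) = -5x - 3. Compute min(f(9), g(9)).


f(9) = -18
g(9) = -48
min = -48

-48


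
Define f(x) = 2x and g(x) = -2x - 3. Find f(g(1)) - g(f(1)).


f(g(1)) = -10
g(f(1)) = -7
Difference = -3

-3


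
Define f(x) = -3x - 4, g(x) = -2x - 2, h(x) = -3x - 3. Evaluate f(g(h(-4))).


h(-4) = 9
g(9) = -20
f(-20) = 56

56


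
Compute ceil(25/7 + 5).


9


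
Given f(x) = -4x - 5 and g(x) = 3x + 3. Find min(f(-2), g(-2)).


f(-2) = 3
g(-2) = -3
min = -3

-3


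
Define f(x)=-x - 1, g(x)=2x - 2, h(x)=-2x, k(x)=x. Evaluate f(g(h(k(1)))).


k(1) = 1
h(1) = -2
g(-2) = -6
f(-6) = 5

5


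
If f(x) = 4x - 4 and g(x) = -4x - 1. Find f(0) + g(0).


-5


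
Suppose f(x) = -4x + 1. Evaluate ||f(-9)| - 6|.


f(-9) = 37
|37| = 37
|37 - 6| = 31

31


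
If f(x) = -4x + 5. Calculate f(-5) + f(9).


-6


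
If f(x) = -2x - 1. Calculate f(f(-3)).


f(-3) = 5
f(5) = -11

-11


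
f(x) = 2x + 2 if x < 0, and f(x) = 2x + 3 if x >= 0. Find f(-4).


-4 satisfies x < 0
f(-4) = -6

-6


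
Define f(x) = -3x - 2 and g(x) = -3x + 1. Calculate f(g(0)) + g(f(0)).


f(g(0)) = -5
g(f(0)) = 7
Sum = 2

2


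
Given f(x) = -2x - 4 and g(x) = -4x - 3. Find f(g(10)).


g(10) = -43
f(-43) = 82

82


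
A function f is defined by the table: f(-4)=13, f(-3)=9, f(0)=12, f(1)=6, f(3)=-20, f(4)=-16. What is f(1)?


Reading from the table at x = 1

6


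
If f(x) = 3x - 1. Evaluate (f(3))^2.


f(3) = 8
(8)^2 = 64

64


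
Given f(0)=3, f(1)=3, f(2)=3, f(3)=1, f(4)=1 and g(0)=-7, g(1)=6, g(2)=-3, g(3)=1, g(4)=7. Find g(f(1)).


f(1) = 3
g(3) = 1

1


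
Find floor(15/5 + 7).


15/5 = 3
3 + 7 = 10
floor(10) = 10

10


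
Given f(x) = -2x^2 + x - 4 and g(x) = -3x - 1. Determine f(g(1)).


g(1) = -4
f(-4) = (-2)*(-4)^2 + 1*(-4) - 4 = -40

-40


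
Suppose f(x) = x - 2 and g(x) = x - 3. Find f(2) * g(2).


f(2) = 0
g(2) = -1
Product = 0

0


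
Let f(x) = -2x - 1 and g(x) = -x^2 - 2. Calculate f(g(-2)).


11


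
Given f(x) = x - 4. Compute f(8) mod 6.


f(8) = 4
4 mod 6 = 4

4


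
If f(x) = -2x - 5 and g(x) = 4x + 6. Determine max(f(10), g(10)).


f(10) = -25
g(10) = 46
max = 46

46


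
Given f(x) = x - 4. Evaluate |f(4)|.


f(4) = 0
|0| = 0

0


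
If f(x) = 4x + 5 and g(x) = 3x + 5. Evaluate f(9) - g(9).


f(9) = 41
g(9) = 32
Difference = 9

9


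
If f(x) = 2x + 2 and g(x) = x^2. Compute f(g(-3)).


g(-3) = 9
f(9) = 20

20


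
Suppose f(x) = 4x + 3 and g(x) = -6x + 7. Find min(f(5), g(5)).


f(5) = 23
g(5) = -23
min = -23

-23


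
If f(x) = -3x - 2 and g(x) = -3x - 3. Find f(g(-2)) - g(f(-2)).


4


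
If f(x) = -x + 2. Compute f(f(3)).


f(3) = -1
f(-1) = 3

3


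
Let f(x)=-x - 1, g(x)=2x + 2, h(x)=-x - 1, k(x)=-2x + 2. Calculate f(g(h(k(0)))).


3


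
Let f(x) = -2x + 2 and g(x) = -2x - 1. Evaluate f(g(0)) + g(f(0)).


f(g(0)) = 4
g(f(0)) = -5
Sum = -1

-1


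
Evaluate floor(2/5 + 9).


2/5 = 0.4
0.4 + 9 = 9.4
floor(9.4) = 9

9


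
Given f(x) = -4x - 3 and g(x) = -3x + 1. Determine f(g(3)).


g(3) = -8
f(-8) = 29

29


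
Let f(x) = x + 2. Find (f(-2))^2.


f(-2) = 0
(0)^2 = 0

0


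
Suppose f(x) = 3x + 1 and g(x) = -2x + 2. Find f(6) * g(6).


-190


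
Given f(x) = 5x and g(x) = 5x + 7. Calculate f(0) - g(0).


f(0) = 0
g(0) = 7
Difference = -7

-7


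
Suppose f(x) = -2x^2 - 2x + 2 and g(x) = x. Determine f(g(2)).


g(2) = 2
f(2) = (-2)*(2)^2 - 2*(2) + 2 = -10

-10


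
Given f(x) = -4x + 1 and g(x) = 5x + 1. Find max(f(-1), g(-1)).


f(-1) = 5
g(-1) = -4
max = 5

5


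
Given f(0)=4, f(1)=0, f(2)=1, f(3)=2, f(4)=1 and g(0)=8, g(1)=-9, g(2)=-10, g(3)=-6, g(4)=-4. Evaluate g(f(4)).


f(4) = 1
g(1) = -9

-9


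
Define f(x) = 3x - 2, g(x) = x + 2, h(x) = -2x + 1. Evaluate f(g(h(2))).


h(2) = -3
g(-3) = -1
f(-1) = -5

-5


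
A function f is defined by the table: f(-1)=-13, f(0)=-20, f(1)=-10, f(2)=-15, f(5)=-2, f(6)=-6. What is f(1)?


Reading from the table at x = 1

-10


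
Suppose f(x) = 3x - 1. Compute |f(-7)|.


f(-7) = -22
|-22| = 22

22


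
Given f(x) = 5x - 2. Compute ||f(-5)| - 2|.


f(-5) = -27
|-27| = 27
|27 - 2| = 25

25


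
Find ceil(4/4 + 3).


4/4 = 1
1 + 3 = 4
ceil(4) = 4

4


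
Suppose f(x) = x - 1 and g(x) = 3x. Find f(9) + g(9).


35


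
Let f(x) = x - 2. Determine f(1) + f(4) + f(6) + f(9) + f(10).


f(1) = -1
f(4) = 2
f(6) = 4
f(9) = 7
f(10) = 8
Sum = 20

20


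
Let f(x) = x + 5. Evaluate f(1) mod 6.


f(1) = 6
6 mod 6 = 0

0


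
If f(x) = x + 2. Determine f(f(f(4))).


10


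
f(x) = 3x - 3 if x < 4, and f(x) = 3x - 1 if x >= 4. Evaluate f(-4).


-4 satisfies x < 4
f(-4) = -15

-15


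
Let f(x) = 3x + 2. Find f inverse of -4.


Solve 3x + 2 = -4
x = (-4 - 2) / 3 = -2

-2


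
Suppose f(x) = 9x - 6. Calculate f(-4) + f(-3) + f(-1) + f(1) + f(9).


-12


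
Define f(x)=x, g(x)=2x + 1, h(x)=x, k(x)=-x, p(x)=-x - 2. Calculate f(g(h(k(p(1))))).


p(1) = -3
k(-3) = 3
h(3) = 3
g(3) = 7
f(7) = 7

7


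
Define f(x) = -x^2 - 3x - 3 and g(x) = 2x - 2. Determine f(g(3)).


g(3) = 4
f(4) = (-1)*(4)^2 - 3*(4) - 3 = -31

-31


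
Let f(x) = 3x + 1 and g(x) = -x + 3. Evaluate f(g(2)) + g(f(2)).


f(g(2)) = 4
g(f(2)) = -4
Sum = 0

0


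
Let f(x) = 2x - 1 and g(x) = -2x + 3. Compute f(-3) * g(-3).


f(-3) = -7
g(-3) = 9
Product = -63

-63


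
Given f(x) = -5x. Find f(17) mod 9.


f(17) = -85
-85 mod 9 = 5

5


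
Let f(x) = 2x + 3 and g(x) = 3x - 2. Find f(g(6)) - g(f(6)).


f(g(6)) = 35
g(f(6)) = 43
Difference = -8

-8


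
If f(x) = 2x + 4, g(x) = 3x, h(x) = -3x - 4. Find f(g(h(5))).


h(5) = -19
g(-19) = -57
f(-57) = -110

-110


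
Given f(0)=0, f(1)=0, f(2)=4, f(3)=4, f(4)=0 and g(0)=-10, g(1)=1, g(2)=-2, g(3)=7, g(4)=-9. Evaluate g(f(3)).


f(3) = 4
g(4) = -9

-9


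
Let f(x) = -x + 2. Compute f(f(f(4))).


f(4) = -2
f(-2) = 4
f(4) = -2

-2


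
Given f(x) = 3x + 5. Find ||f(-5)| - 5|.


f(-5) = -10
|-10| = 10
|10 - 5| = 5

5


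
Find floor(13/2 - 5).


13/2 = 6.5
6.5 - 5 = 1.5
floor(1.5) = 1

1


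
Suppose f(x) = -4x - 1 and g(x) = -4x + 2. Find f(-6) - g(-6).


-3


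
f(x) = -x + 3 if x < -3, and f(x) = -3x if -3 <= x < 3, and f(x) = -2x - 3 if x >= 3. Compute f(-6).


-6 satisfies x < -3
f(-6) = 9

9


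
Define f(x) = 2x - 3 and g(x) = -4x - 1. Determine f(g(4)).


g(4) = -17
f(-17) = -37

-37


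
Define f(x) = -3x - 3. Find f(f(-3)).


f(-3) = 6
f(6) = -21

-21


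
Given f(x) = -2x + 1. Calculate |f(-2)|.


f(-2) = 5
|5| = 5

5


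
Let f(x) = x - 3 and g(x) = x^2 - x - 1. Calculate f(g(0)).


g(0) = -1
f(-1) = -4

-4


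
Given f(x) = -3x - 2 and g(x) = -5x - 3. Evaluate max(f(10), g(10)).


f(10) = -32
g(10) = -53
max = -32

-32


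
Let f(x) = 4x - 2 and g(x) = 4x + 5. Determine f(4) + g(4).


f(4) = 14
g(4) = 21
Sum = 35

35


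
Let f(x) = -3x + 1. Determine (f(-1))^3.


f(-1) = 4
(4)^3 = 64

64


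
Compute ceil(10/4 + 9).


10/4 = 2.5
2.5 + 9 = 11.5
ceil(11.5) = 12

12


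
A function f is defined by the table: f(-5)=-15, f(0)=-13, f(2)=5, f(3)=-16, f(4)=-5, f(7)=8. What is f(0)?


-13


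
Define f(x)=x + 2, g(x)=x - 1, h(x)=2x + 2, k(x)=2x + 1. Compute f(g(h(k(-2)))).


k(-2) = -3
h(-3) = -4
g(-4) = -5
f(-5) = -3

-3


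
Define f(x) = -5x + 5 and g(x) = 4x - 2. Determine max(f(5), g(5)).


f(5) = -20
g(5) = 18
max = 18

18


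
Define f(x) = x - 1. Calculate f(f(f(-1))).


f(-1) = -2
f(-2) = -3
f(-3) = -4

-4


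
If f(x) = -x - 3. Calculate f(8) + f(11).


f(8) = -11
f(11) = -14
Sum = -25

-25


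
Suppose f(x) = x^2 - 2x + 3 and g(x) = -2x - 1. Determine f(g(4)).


102


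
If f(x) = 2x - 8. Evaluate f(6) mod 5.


f(6) = 4
4 mod 5 = 4

4


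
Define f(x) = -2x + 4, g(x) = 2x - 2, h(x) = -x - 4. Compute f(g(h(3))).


h(3) = -7
g(-7) = -16
f(-16) = 36

36


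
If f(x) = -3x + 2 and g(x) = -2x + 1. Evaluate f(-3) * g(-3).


f(-3) = 11
g(-3) = 7
Product = 77

77


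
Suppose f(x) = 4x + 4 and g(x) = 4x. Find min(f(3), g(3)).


12


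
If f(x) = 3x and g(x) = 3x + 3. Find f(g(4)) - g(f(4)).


f(g(4)) = 45
g(f(4)) = 39
Difference = 6

6


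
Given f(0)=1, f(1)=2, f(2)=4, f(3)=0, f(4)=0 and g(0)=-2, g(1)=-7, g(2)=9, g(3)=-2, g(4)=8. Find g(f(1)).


f(1) = 2
g(2) = 9

9


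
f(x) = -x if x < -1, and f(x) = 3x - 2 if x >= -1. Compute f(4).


4 satisfies x >= -1
f(4) = 10

10


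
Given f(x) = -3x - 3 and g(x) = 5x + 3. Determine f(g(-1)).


g(-1) = -2
f(-2) = 3

3


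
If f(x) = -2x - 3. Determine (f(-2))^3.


f(-2) = 1
(1)^3 = 1

1


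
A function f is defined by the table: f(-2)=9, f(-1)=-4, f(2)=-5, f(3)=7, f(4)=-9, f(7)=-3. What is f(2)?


Reading from the table at x = 2

-5


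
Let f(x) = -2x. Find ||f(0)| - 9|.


f(0) = 0
|0| = 0
|0 - 9| = 9

9


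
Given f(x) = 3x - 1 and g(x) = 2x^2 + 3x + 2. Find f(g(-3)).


32


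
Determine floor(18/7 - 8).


18/7 = 2.5714
2.5714 - 8 = -5.4286
floor(-5.4286) = -6

-6


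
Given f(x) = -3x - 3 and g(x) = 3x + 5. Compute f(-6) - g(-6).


28


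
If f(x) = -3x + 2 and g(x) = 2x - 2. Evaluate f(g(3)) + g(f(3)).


f(g(3)) = -10
g(f(3)) = -16
Sum = -26

-26


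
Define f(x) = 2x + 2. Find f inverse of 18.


Solve 2x + 2 = 18
x = (18 - 2) / 2 = 8

8


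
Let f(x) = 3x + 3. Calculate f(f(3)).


f(3) = 12
f(12) = 39

39


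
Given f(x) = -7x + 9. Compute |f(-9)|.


f(-9) = 72
|72| = 72

72


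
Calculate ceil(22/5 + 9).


22/5 = 4.4
4.4 + 9 = 13.4
ceil(13.4) = 14

14


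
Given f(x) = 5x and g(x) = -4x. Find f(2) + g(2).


2


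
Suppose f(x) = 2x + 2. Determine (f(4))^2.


100


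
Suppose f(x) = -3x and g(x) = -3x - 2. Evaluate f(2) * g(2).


f(2) = -6
g(2) = -8
Product = 48

48


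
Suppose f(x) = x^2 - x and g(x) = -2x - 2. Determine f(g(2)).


g(2) = -6
f(-6) = 1*(-6)^2 - 1*(-6) = 42

42


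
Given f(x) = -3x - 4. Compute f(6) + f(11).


-59


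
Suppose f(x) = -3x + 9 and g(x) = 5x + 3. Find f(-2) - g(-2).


f(-2) = 15
g(-2) = -7
Difference = 22

22


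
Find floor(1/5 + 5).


1/5 = 0.2
0.2 + 5 = 5.2
floor(5.2) = 5

5


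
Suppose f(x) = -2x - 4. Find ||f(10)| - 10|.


f(10) = -24
|-24| = 24
|24 - 10| = 14

14


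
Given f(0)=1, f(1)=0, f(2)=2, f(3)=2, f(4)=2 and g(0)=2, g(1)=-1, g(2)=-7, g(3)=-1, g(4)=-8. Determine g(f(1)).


f(1) = 0
g(0) = 2

2


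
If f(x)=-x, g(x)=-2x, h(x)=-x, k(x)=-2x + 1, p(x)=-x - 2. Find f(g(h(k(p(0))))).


p(0) = -2
k(-2) = 5
h(5) = -5
g(-5) = 10
f(10) = -10

-10


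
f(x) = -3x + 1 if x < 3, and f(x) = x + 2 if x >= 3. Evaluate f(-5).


-5 satisfies x < 3
f(-5) = 16

16


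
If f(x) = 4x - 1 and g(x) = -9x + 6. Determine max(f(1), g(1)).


3


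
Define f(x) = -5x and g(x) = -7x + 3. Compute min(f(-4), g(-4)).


f(-4) = 20
g(-4) = 31
min = 20

20


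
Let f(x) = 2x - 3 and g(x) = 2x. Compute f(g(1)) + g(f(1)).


f(g(1)) = 1
g(f(1)) = -2
Sum = -1

-1


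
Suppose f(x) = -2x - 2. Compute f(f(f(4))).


f(4) = -10
f(-10) = 18
f(18) = -38

-38


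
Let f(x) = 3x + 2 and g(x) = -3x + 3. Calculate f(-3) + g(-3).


5


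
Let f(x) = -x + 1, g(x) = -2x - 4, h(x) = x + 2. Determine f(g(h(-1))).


h(-1) = 1
g(1) = -6
f(-6) = 7

7


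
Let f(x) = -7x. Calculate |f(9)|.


63


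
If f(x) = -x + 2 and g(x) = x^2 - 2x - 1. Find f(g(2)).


g(2) = -1
f(-1) = 3

3


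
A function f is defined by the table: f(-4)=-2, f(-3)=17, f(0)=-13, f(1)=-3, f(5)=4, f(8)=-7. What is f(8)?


Reading from the table at x = 8

-7


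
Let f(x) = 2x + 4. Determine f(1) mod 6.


f(1) = 6
6 mod 6 = 0

0


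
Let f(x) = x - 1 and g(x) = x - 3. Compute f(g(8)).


g(8) = 5
f(5) = 4

4


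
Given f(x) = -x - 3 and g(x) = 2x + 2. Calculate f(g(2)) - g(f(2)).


f(g(2)) = -9
g(f(2)) = -8
Difference = -1

-1


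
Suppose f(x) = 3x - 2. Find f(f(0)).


f(0) = -2
f(-2) = -8

-8
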